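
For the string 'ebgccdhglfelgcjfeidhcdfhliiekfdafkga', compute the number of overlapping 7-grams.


String 'ebgccdhglfelgcjfeidhcdfhliiekfdafkga' has length L = 36.
Number of overlapping n-grams = L - n + 1
Substituting: 36 - 7 + 1 = 30

30


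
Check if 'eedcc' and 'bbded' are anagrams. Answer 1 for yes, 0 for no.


Sort characters of 'eedcc': 'ccdee'
Sort characters of 'bbded': 'bbdde'
Sorted forms differ -> they are NOT anagrams
Result: 0

0


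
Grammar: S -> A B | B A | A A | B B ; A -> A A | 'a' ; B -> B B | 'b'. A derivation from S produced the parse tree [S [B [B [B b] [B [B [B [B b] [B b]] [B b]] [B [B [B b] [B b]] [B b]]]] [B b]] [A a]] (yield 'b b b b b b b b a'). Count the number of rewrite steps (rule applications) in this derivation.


Every bracketed nonterminal node [X ...] in the tree is produced by exactly one rule application.
Reading the tree off as a leftmost derivation:
  Step 1: S  =>  B A   (applied S -> B A)
  Step 2: B A  =>  B B A   (applied B -> B B)
  Step 3: B B A  =>  B B B A   (applied B -> B B)
  Step 4: B B B A  =>  b B B A   (applied B -> b)
  Step 5: b B B A  =>  b B B B A   (applied B -> B B)
  Step 6: b B B B A  =>  b B B B B A   (applied B -> B B)
  Step 7: b B B B B A  =>  b B B B B B A   (applied B -> B B)
  Step 8: b B B B B B A  =>  b b B B B B A   (applied B -> b)
  Step 9: b b B B B B A  =>  b b b B B B A   (applied B -> b)
  Step 10: b b b B B B A  =>  b b b b B B A   (applied B -> b)
  Step 11: b b b b B B A  =>  b b b b B B B A   (applied B -> B B)
  Step 12: b b b b B B B A  =>  b b b b B B B B A   (applied B -> B B)
  Step 13: b b b b B B B B A  =>  b b b b b B B B A   (applied B -> b)
  Step 14: b b b b b B B B A  =>  b b b b b b B B A   (applied B -> b)
  Step 15: b b b b b b B B A  =>  b b b b b b b B A   (applied B -> b)
  Step 16: b b b b b b b B A  =>  b b b b b b b b A   (applied B -> b)
  Step 17: b b b b b b b b A  =>  b b b b b b b b a   (applied A -> a)
Final yield: b b b b b b b b a
Total rewrite steps: 17

17


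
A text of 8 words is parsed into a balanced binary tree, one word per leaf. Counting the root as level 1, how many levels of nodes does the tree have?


In a balanced binary tree with n leaves the deepest leaf is ceil(log2(n)) edges below the root,
so counting node levels inclusive of root and leaves gives ceil(log2(n)) + 1 levels.
log2(8) = 3.0000
ceil(3.0000) = 3
levels = 3 + 1 = 4

4


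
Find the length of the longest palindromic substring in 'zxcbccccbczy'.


Scanning 'zxcbccccbczy' for palindromic substrings.
Substring at positions 2-9: 'cbccccbc'.
Check: reverse('cbccccbc') = 'cbccccbc' -> palindrome confirmed.
Neighbouring characters ('x' / 'z') break symmetry, so it cannot extend further.
No longer palindromic substring exists; longest length = 8

8


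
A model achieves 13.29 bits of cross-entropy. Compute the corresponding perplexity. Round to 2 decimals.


Perplexity formula: PP = 2^H
H = 13.29
PP = 2^13.29
Decompose: 2^13.29 = 2^13 * 2^0.29
2^13 = 8192, 2^0.29 ~ 1.2226403
PP ~ 8192 * 1.2226403 = 10015.8693376
Rounded to 2 decimals: 10015.87

10015.87


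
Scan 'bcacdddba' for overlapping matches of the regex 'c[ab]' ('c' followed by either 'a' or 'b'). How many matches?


Pattern: c[ab] means 'c' followed by either 'a' or 'b'.
Scanning 'bcacdddba' position-by-position:
  Pos 0: window 'bc' -> no
  Pos 1: window 'ca' -> MATCH
  Pos 2: window 'ac' -> no
  Pos 3: window 'cd' -> no
  Pos 4: window 'dd' -> no
  Pos 5: window 'dd' -> no
  Pos 6: window 'db' -> no
  Pos 7: window 'ba' -> no
  Pos 8: window 'a' -> no
Total matches: 1

1


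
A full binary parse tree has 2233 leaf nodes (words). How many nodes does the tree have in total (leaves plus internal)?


Leaf nodes (terminals): 2233
Internal nodes = n - 1 = 2233 - 1 = 2232
Total = leaves + internal = 2233 + 2232 = 4465

4465


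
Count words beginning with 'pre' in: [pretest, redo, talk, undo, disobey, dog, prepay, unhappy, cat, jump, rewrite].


Checking each word for prefix 'pre':
  'pretest' -> YES, starts with 'pre' (count: 1)
  'redo' -> no (count: 1)
  'talk' -> no (count: 1)
  'undo' -> no (count: 1)
  'disobey' -> no (count: 1)
  'dog' -> no (count: 1)
  'prepay' -> YES, starts with 'pre' (count: 2)
  'unhappy' -> no (count: 2)
  'cat' -> no (count: 2)
  'jump' -> no (count: 2)
  'rewrite' -> no (count: 2)
Total with prefix 'pre': 2

2


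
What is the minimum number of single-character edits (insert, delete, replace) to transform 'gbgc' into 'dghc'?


Building DP table for s1='gbgc' (len 4) and s2='dghc' (len 4):
       d  g  h  c
    0  1  2  3  4
  g 1  1  1  2  3
  b 2  2  2  2  3
  g 3  3  2  3  3
  c 4  4  3  3  3
Edit distance = dp[4][4] = 3

3


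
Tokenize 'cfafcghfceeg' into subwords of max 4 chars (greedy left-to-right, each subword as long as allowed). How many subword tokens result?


'cfafcghfceeg' has 12 characters.
Chunking with max size 4:
  Chunk 1: 'cfaf' (positions 0-3)
  Chunk 2: 'cghf' (positions 4-7)
  Chunk 3: 'ceeg' (positions 8-11)
Total chunks: ceil(12 / 4) = 3

3


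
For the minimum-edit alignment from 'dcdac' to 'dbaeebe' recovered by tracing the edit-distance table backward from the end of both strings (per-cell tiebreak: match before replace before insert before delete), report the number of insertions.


Edit distance = 6. Backtracking from cell (5, 7) with preference match > replace > insert > delete,
then listing the resulting alignment 'dcdac' -> 'dbaeebe' left to right:
  Step 1: keep 'd'
  Step 2: insert 'b' [insertion #1]
  Step 3: insert 'a' [insertion #2]
  Step 4: replace c->e
  Step 5: replace d->e
  Step 6: replace a->b
  Step 7: replace c->e
Total insertions: 2

2


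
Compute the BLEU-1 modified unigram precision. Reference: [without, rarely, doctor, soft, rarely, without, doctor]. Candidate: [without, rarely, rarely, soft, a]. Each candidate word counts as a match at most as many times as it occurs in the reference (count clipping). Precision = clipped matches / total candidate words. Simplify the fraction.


Reference word counts: {'doctor': 2, 'rarely': 2, 'soft': 1, 'without': 2}
Checking each candidate word (with clipping):
  'without' -> in reference (ref count 2, used 1/2) -> match (matches: 1)
  'rarely' -> in reference (ref count 2, used 1/2) -> match (matches: 2)
  'rarely' -> in reference (ref count 2, used 2/2) -> match (matches: 3)
  'soft' -> in reference (ref count 1, used 1/1) -> match (matches: 4)
  'a' -> not in reference -> no match (matches: 4)
Clipped matches: 4, Candidate length: 5
Precision = 4/5

4/5


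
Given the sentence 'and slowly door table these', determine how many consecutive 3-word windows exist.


Word trigrams from [5] words:
  Trigram 1: (and slowly door)
  Trigram 2: (slowly door table)
  Trigram 3: (door table these)
Total word trigrams: 5 - 2 = 3

3


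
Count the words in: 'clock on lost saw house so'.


Counting words by splitting on spaces:
  Word 1: 'clock'
  Word 2: 'on'
  Word 3: 'lost'
  Word 4: 'saw'
  Word 5: 'house'
  Word 6: 'so'
Total words: 6

6


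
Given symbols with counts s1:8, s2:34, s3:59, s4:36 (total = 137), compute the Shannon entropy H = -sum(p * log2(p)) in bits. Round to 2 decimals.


Computing entropy H = -sum(p_i * log2(p_i)):
  s1: p = 8/137 = 0.0584, -p*log2(p) = 0.2393
  s2: p = 34/137 = 0.2482, -p*log2(p) = 0.4990
  s3: p = 59/137 = 0.4307, -p*log2(p) = 0.5234
  s4: p = 36/137 = 0.2628, -p*log2(p) = 0.5067
H = sum of terms = 1.7684
Rounded to 2 decimals: 1.77

1.77


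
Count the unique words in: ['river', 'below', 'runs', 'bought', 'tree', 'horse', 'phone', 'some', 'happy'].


Listing all tokens and tracking unique types:
  Token 1: 'river' -> NEW (unique so far: 1)
  Token 2: 'below' -> NEW (unique so far: 2)
  Token 3: 'runs' -> NEW (unique so far: 3)
  Token 4: 'bought' -> NEW (unique so far: 4)
  Token 5: 'tree' -> NEW (unique so far: 5)
  Token 6: 'horse' -> NEW (unique so far: 6)
  Token 7: 'phone' -> NEW (unique so far: 7)
  Token 8: 'some' -> NEW (unique so far: 8)
  Token 9: 'happy' -> NEW (unique so far: 9)
Unique types: ('below', 'bought', 'happy', 'horse', 'phone', 'river', 'runs', 'some', 'tree')
Vocabulary size: 9

9


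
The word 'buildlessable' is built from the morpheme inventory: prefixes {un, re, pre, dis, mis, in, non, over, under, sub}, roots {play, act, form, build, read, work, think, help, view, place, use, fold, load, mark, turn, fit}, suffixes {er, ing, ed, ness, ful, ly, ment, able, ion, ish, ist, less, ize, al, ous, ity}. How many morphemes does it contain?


Segmenting 'buildlessable' against the inventory:
  'build' -> root (morpheme 1)
  'less' -> suffix (morpheme 2)
  'able' -> suffix (morpheme 3)
Total morphemes: 3

3


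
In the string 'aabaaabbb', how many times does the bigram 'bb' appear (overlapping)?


Scanning 'aabaaabbb' for bigram 'bb':
  Position 0: 'aa' -> no
  Position 1: 'ab' -> no
  Position 2: 'ba' -> no
  Position 3: 'aa' -> no
  Position 4: 'aa' -> no
  Position 5: 'ab' -> no
  Position 6: 'bb' -> MATCH
  Position 7: 'bb' -> MATCH
Total matches: 2

2


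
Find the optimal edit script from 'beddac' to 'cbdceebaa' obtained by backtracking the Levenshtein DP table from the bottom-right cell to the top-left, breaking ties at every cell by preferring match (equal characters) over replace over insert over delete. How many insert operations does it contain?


Edit distance = 6. Backtracking from cell (6, 9) with preference match > replace > insert > delete,
then listing the resulting alignment 'beddac' -> 'cbdceebaa' left to right:
  Step 1: insert 'c' [insertion #1]
  Step 2: keep 'b'
  Step 3: insert 'd' [insertion #2]
  Step 4: insert 'c' [insertion #3]
  Step 5: keep 'e'
  Step 6: replace d->e
  Step 7: replace d->b
  Step 8: keep 'a'
  Step 9: replace c->a
Total insertions: 3

3


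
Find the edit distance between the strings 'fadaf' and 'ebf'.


Building DP table for s1='fadaf' (len 5) and s2='ebf' (len 3):
       e  b  f
    0  1  2  3
  f 1  1  2  2
  a 2  2  2  3
  d 3  3  3  3
  a 4  4  4  4
  f 5  5  5  4
Edit distance = dp[5][3] = 4

4


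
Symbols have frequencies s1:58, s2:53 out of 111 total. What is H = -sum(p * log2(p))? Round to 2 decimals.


Computing entropy H = -sum(p_i * log2(p_i)):
  s1: p = 58/111 = 0.5225, -p*log2(p) = 0.4893
  s2: p = 53/111 = 0.4775, -p*log2(p) = 0.5092
H = sum of terms = 0.9985
Rounded to 2 decimals: 1.00

1.00


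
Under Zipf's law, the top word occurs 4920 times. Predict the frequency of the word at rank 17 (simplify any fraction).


Zipf's law: freq(rank) = f1 / rank
f1 = 4920, rank = 17
freq = 4920 / 17
GCD(4920, 17) = 1
Simplified: 4920/17

4920/17


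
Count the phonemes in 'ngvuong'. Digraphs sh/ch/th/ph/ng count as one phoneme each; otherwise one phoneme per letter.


Parsing 'ngvuong' greedily, digraphs first:
  'ng' -> digraph (1 consonant phoneme) (phonemes so far: 1)
  'v' -> consonant phoneme (phonemes so far: 2)
  'u' -> vowel phoneme (phonemes so far: 3)
  'o' -> vowel phoneme (phonemes so far: 4)
  'ng' -> digraph (1 consonant phoneme) (phonemes so far: 5)
Total phonemes: 5

5


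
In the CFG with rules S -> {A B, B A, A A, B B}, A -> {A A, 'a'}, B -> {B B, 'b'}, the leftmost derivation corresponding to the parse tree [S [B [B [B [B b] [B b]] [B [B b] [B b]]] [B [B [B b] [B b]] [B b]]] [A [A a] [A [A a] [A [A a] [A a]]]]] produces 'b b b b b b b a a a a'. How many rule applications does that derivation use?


Every bracketed nonterminal node [X ...] in the tree is produced by exactly one rule application.
Reading the tree off as a leftmost derivation:
  Step 1: S  =>  B A   (applied S -> B A)
  Step 2: B A  =>  B B A   (applied B -> B B)
  Step 3: B B A  =>  B B B A   (applied B -> B B)
  Step 4: B B B A  =>  B B B B A   (applied B -> B B)
  Step 5: B B B B A  =>  b B B B A   (applied B -> b)
  Step 6: b B B B A  =>  b b B B A   (applied B -> b)
  Step 7: b b B B A  =>  b b B B B A   (applied B -> B B)
  Step 8: b b B B B A  =>  b b b B B A   (applied B -> b)
  Step 9: b b b B B A  =>  b b b b B A   (applied B -> b)
  Step 10: b b b b B A  =>  b b b b B B A   (applied B -> B B)
  Step 11: b b b b B B A  =>  b b b b B B B A   (applied B -> B B)
  Step 12: b b b b B B B A  =>  b b b b b B B A   (applied B -> b)
  Step 13: b b b b b B B A  =>  b b b b b b B A   (applied B -> b)
  Step 14: b b b b b b B A  =>  b b b b b b b A   (applied B -> b)
  Step 15: b b b b b b b A  =>  b b b b b b b A A   (applied A -> A A)
  Step 16: b b b b b b b A A  =>  b b b b b b b a A   (applied A -> a)
  Step 17: b b b b b b b a A  =>  b b b b b b b a A A   (applied A -> A A)
  Step 18: b b b b b b b a A A  =>  b b b b b b b a a A   (applied A -> a)
  Step 19: b b b b b b b a a A  =>  b b b b b b b a a A A   (applied A -> A A)
  Step 20: b b b b b b b a a A A  =>  b b b b b b b a a a A   (applied A -> a)
  Step 21: b b b b b b b a a a A  =>  b b b b b b b a a a a   (applied A -> a)
Final yield: b b b b b b b a a a a
Total rewrite steps: 21

21


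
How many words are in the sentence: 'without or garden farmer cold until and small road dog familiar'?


Counting words by splitting on spaces:
  Word 1: 'without'
  Word 2: 'or'
  Word 3: 'garden'
  Word 4: 'farmer'
  Word 5: 'cold'
  Word 6: 'until'
  Word 7: 'and'
  Word 8: 'small'
  Word 9: 'road'
  Word 10: 'dog'
  Word 11: 'familiar'
Total words: 11

11


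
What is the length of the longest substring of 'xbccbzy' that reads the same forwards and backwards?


Scanning 'xbccbzy' for palindromic substrings.
Substring at positions 1-4: 'bccb'.
Check: reverse('bccb') = 'bccb' -> palindrome confirmed.
Neighbouring characters ('x' / 'z') break symmetry, so it cannot extend further.
No longer palindromic substring exists; longest length = 4

4


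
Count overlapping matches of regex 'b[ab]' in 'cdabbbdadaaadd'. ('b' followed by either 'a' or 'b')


Pattern: b[ab] means 'b' followed by either 'a' or 'b'.
Scanning 'cdabbbdadaaadd' position-by-position:
  Pos 0: window 'cd' -> no
  Pos 1: window 'da' -> no
  Pos 2: window 'ab' -> no
  Pos 3: window 'bb' -> MATCH
  Pos 4: window 'bb' -> MATCH
  Pos 5: window 'bd' -> no
  Pos 6: window 'da' -> no
  Pos 7: window 'ad' -> no
  Pos 8: window 'da' -> no
  Pos 9: window 'aa' -> no
  Pos 10: window 'aa' -> no
  Pos 11: window 'ad' -> no
  Pos 12: window 'dd' -> no
  Pos 13: window 'd' -> no
Total matches: 2

2


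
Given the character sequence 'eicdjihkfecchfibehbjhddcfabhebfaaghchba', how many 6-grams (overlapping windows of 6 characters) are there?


String 'eicdjihkfecchfibehbjhddcfabhebfaaghchba' has length L = 39.
Number of overlapping n-grams = L - n + 1
Substituting: 39 - 6 + 1 = 34

34


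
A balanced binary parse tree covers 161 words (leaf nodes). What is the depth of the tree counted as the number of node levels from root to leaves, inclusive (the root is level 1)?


In a balanced binary tree with n leaves the deepest leaf is ceil(log2(n)) edges below the root,
so counting node levels inclusive of root and leaves gives ceil(log2(n)) + 1 levels.
log2(161) = 7.3309
ceil(7.3309) = 8
levels = 8 + 1 = 9

9


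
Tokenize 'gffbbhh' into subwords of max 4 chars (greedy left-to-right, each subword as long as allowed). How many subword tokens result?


'gffbbhh' has 7 characters.
Chunking with max size 4:
  Chunk 1: 'gffb' (positions 0-3)
  Chunk 2: 'bhh' (positions 4-6)
Total chunks: ceil(7 / 4) = 2

2


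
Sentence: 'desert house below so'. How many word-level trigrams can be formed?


Word trigrams from [4] words:
  Trigram 1: (desert house below)
  Trigram 2: (house below so)
Total word trigrams: 4 - 2 = 2

2


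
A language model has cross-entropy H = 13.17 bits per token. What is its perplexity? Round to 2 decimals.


Perplexity formula: PP = 2^H
H = 13.17
PP = 2^13.17
Decompose: 2^13.17 = 2^13 * 2^0.17
2^13 = 8192, 2^0.17 ~ 1.1250585
PP ~ 8192 * 1.1250585 = 9216.4792320
Rounded to 2 decimals: 9216.48

9216.48


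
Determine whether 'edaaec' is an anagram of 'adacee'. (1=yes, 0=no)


Sort characters of 'edaaec': 'aacdee'
Sort characters of 'adacee': 'aacdee'
Sorted forms match -> they ARE anagrams
Result: 1

1


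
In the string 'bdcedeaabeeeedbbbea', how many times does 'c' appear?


Scanning 'bdcedeaabeeeedbbbea' for 'c':
  Position 2: 'c' -> MATCH (count: 1)
Total occurrences of 'c': 1

1


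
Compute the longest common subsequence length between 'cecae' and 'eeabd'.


DP table for LCS of 'cecae' and 'eeabd':
       e  e  a  b  d
    0  0  0  0  0  0
  c 0  0  0  0  0  0
  e 0  1  1  1  1  1
  c 0  1  1  1  1  1
  a 0  1  1  2  2  2
  e 0  1  2  2  2  2
LCS: 'ea'
LCS length = 2

2


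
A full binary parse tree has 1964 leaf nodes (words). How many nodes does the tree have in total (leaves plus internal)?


Leaf nodes (terminals): 1964
Internal nodes = n - 1 = 1964 - 1 = 1963
Total = leaves + internal = 1964 + 1963 = 3927

3927


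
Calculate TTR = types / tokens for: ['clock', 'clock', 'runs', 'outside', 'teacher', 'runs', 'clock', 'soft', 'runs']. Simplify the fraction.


Tokens: 9
Unique types: ('clock', 'outside', 'runs', 'soft', 'teacher') = 5
TTR = 5/9
Already in lowest terms.

5/9


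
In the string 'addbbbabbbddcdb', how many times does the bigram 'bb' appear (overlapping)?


Scanning 'addbbbabbbddcdb' for bigram 'bb':
  Position 0: 'ad' -> no
  Position 1: 'dd' -> no
  Position 2: 'db' -> no
  Position 3: 'bb' -> MATCH
  Position 4: 'bb' -> MATCH
  Position 5: 'ba' -> no
  Position 6: 'ab' -> no
  Position 7: 'bb' -> MATCH
  Position 8: 'bb' -> MATCH
  Position 9: 'bd' -> no
  Position 10: 'dd' -> no
  Position 11: 'dc' -> no
  Position 12: 'cd' -> no
  Position 13: 'db' -> no
Total matches: 4

4


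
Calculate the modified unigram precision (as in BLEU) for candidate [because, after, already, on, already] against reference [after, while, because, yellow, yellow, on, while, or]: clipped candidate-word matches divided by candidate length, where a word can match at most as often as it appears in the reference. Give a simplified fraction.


Reference word counts: {'after': 1, 'because': 1, 'on': 1, 'or': 1, 'while': 2, 'yellow': 2}
Checking each candidate word (with clipping):
  'because' -> in reference (ref count 1, used 1/1) -> match (matches: 1)
  'after' -> in reference (ref count 1, used 1/1) -> match (matches: 2)
  'already' -> not in reference -> no match (matches: 2)
  'on' -> in reference (ref count 1, used 1/1) -> match (matches: 3)
  'already' -> not in reference -> no match (matches: 3)
Clipped matches: 3, Candidate length: 5
Precision = 3/5

3/5


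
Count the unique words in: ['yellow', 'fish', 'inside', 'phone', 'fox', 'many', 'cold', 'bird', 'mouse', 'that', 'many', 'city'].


Listing all tokens and tracking unique types:
  Token 1: 'yellow' -> NEW (unique so far: 1)
  Token 2: 'fish' -> NEW (unique so far: 2)
  Token 3: 'inside' -> NEW (unique so far: 3)
  Token 4: 'phone' -> NEW (unique so far: 4)
  Token 5: 'fox' -> NEW (unique so far: 5)
  Token 6: 'many' -> NEW (unique so far: 6)
  Token 7: 'cold' -> NEW (unique so far: 7)
  Token 8: 'bird' -> NEW (unique so far: 8)
  Token 9: 'mouse' -> NEW (unique so far: 9)
  Token 10: 'that' -> NEW (unique so far: 10)
  Token 11: 'many' -> duplicate (unique so far: 10)
  Token 12: 'city' -> NEW (unique so far: 11)
Unique types: ('bird', 'city', 'cold', 'fish', 'fox', 'inside', 'many', 'mouse', 'phone', 'that', 'yellow')
Vocabulary size: 11

11


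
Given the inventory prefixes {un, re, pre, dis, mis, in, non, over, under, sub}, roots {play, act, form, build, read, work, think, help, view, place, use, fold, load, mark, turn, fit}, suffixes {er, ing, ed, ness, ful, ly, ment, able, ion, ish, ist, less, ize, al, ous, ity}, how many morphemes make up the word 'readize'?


Segmenting 'readize' against the inventory:
  'read' -> root (morpheme 1)
  'ize' -> suffix (morpheme 2)
Total morphemes: 2

2


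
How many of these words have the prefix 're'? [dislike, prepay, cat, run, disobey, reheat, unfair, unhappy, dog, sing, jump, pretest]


Checking each word for prefix 're':
  'dislike' -> no (count: 0)
  'prepay' -> no (count: 0)
  'cat' -> no (count: 0)
  'run' -> no (count: 0)
  'disobey' -> no (count: 0)
  'reheat' -> YES, starts with 're' (count: 1)
  'unfair' -> no (count: 1)
  'unhappy' -> no (count: 1)
  'dog' -> no (count: 1)
  'sing' -> no (count: 1)
  'jump' -> no (count: 1)
  'pretest' -> no (count: 1)
Total with prefix 're': 1

1


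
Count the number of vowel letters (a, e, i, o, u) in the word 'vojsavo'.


Scanning each character of 'vojsavo':
  Position 1: 'v' -> consonant (running count: 0)
  Position 2: 'o' -> vowel (running count: 1)
  Position 3: 'j' -> consonant (running count: 1)
  Position 4: 's' -> consonant (running count: 1)
  Position 5: 'a' -> vowel (running count: 2)
  Position 6: 'v' -> consonant (running count: 2)
  Position 7: 'o' -> vowel (running count: 3)
Total vowels: 3

3


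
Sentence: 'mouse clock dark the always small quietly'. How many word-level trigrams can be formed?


Word trigrams from [7] words:
  Trigram 1: (mouse clock dark)
  Trigram 2: (clock dark the)
  Trigram 3: (dark the always)
  Trigram 4: (the always small)
  Trigram 5: (always small quietly)
Total word trigrams: 7 - 2 = 5

5


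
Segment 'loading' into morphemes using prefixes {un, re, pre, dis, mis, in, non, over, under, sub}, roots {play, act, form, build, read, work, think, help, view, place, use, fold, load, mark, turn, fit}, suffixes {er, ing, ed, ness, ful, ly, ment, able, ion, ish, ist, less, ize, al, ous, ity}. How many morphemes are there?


Segmenting 'loading' against the inventory:
  'load' -> root (morpheme 1)
  'ing' -> suffix (morpheme 2)
Total morphemes: 2

2


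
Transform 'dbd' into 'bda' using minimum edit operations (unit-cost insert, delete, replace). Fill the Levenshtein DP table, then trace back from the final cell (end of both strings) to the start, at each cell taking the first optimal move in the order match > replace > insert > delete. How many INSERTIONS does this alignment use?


Edit distance = 2. Backtracking from cell (3, 3) with preference match > replace > insert > delete,
then listing the resulting alignment 'dbd' -> 'bda' left to right:
  Step 1: delete 'd'
  Step 2: keep 'b'
  Step 3: keep 'd'
  Step 4: insert 'a' [insertion #1]
Total insertions: 1

1


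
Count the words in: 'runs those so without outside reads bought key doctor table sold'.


Counting words by splitting on spaces:
  Word 1: 'runs'
  Word 2: 'those'
  Word 3: 'so'
  Word 4: 'without'
  Word 5: 'outside'
  Word 6: 'reads'
  Word 7: 'bought'
  Word 8: 'key'
  Word 9: 'doctor'
  Word 10: 'table'
  Word 11: 'sold'
Total words: 11

11


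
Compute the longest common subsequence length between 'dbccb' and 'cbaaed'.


DP table for LCS of 'dbccb' and 'cbaaed':
       c  b  a  a  e  d
    0  0  0  0  0  0  0
  d 0  0  0  0  0  0  1
  b 0  0  1  1  1  1  1
  c 0  1  1  1  1  1  1
  c 0  1  1  1  1  1  1
  b 0  1  2  2  2  2  2
LCS: 'cb'
LCS length = 2

2


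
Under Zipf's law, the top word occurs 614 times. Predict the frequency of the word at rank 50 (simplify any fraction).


Zipf's law: freq(rank) = f1 / rank
f1 = 614, rank = 50
freq = 614 / 50
GCD(614, 50) = 2
Simplified: 307/25

307/25


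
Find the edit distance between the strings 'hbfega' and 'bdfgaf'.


Building DP table for s1='hbfega' (len 6) and s2='bdfgaf' (len 6):
       b  d  f  g  a  f
    0  1  2  3  4  5  6
  h 1  1  2  3  4  5  6
  b 2  1  2  3  4  5  6
  f 3  2  2  2  3  4  5
  e 4  3  3  3  3  4  5
  g 5  4  4  4  3  4  5
  a 6  5  5  5  4  3  4
Edit distance = dp[6][6] = 4

4


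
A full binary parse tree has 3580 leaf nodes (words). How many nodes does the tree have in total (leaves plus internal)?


Leaf nodes (terminals): 3580
Internal nodes = n - 1 = 3580 - 1 = 3579
Total = leaves + internal = 3580 + 3579 = 7159

7159


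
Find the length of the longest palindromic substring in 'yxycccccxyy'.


Scanning 'yxycccccxyy' for palindromic substrings.
Substring at positions 3-7: 'ccccc'.
Check: reverse('ccccc') = 'ccccc' -> palindrome confirmed.
Neighbouring characters ('y' / 'x') break symmetry, so it cannot extend further.
No longer palindromic substring exists; longest length = 5

5


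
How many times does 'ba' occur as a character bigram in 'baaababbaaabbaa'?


Scanning 'baaababbaaabbaa' for bigram 'ba':
  Position 0: 'ba' -> MATCH
  Position 1: 'aa' -> no
  Position 2: 'aa' -> no
  Position 3: 'ab' -> no
  Position 4: 'ba' -> MATCH
  Position 5: 'ab' -> no
  Position 6: 'bb' -> no
  Position 7: 'ba' -> MATCH
  Position 8: 'aa' -> no
  Position 9: 'aa' -> no
  Position 10: 'ab' -> no
  Position 11: 'bb' -> no
  Position 12: 'ba' -> MATCH
  Position 13: 'aa' -> no
Total matches: 4

4


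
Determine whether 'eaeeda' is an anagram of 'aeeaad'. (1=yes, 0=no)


Sort characters of 'eaeeda': 'aadeee'
Sort characters of 'aeeaad': 'aaadee'
Sorted forms differ -> they are NOT anagrams
Result: 0

0


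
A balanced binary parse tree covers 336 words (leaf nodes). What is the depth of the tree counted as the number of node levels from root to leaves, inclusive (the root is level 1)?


In a balanced binary tree with n leaves the deepest leaf is ceil(log2(n)) edges below the root,
so counting node levels inclusive of root and leaves gives ceil(log2(n)) + 1 levels.
log2(336) = 8.3923
ceil(8.3923) = 9
levels = 9 + 1 = 10

10


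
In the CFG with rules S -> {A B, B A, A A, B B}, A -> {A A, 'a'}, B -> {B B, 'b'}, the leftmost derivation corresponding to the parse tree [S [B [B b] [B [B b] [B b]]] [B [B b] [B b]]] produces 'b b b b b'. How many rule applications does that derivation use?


Every bracketed nonterminal node [X ...] in the tree is produced by exactly one rule application.
Reading the tree off as a leftmost derivation:
  Step 1: S  =>  B B   (applied S -> B B)
  Step 2: B B  =>  B B B   (applied B -> B B)
  Step 3: B B B  =>  b B B   (applied B -> b)
  Step 4: b B B  =>  b B B B   (applied B -> B B)
  Step 5: b B B B  =>  b b B B   (applied B -> b)
  Step 6: b b B B  =>  b b b B   (applied B -> b)
  Step 7: b b b B  =>  b b b B B   (applied B -> B B)
  Step 8: b b b B B  =>  b b b b B   (applied B -> b)
  Step 9: b b b b B  =>  b b b b b   (applied B -> b)
Final yield: b b b b b
Total rewrite steps: 9

9


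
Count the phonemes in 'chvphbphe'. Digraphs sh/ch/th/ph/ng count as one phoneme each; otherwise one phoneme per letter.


Parsing 'chvphbphe' greedily, digraphs first:
  'ch' -> digraph (1 consonant phoneme) (phonemes so far: 1)
  'v' -> consonant phoneme (phonemes so far: 2)
  'ph' -> digraph (1 consonant phoneme) (phonemes so far: 3)
  'b' -> consonant phoneme (phonemes so far: 4)
  'ph' -> digraph (1 consonant phoneme) (phonemes so far: 5)
  'e' -> vowel phoneme (phonemes so far: 6)
Total phonemes: 6

6


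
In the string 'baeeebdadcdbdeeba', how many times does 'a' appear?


Scanning 'baeeebdadcdbdeeba' for 'a':
  Position 1: 'a' -> MATCH (count: 1)
  Position 7: 'a' -> MATCH (count: 2)
  Position 16: 'a' -> MATCH (count: 3)
Total occurrences of 'a': 3

3


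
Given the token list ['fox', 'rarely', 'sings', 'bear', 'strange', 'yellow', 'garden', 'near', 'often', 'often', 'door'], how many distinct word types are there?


Listing all tokens and tracking unique types:
  Token 1: 'fox' -> NEW (unique so far: 1)
  Token 2: 'rarely' -> NEW (unique so far: 2)
  Token 3: 'sings' -> NEW (unique so far: 3)
  Token 4: 'bear' -> NEW (unique so far: 4)
  Token 5: 'strange' -> NEW (unique so far: 5)
  Token 6: 'yellow' -> NEW (unique so far: 6)
  Token 7: 'garden' -> NEW (unique so far: 7)
  Token 8: 'near' -> NEW (unique so far: 8)
  Token 9: 'often' -> NEW (unique so far: 9)
  Token 10: 'often' -> duplicate (unique so far: 9)
  Token 11: 'door' -> NEW (unique so far: 10)
Unique types: ('bear', 'door', 'fox', 'garden', 'near', 'often', 'rarely', 'sings', 'strange', 'yellow')
Vocabulary size: 10

10


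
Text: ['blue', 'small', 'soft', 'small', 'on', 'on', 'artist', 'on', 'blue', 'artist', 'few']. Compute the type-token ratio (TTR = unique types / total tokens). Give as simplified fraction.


Tokens: 11
Unique types: ('artist', 'blue', 'few', 'on', 'small', 'soft') = 6
TTR = 6/11
Already in lowest terms.

6/11


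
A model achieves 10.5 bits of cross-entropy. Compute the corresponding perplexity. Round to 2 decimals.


Perplexity formula: PP = 2^H
H = 10.5
PP = 2^10.5
Decompose: 2^10.5 = 2^10 * 2^0.5 = 2^10 * sqrt(2)
2^10 = 1024, sqrt(2) ~ 1.4142136
PP ~ 1024 * 1.4142136 = 1448.1547264
Rounded to 2 decimals: 1448.15

1448.15


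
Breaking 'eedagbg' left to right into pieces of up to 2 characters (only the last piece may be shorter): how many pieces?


'eedagbg' has 7 characters.
Chunking with max size 2:
  Chunk 1: 'ee' (positions 0-1)
  Chunk 2: 'da' (positions 2-3)
  Chunk 3: 'gb' (positions 4-5)
  Chunk 4: 'g' (positions 6-6)
Total chunks: ceil(7 / 2) = 4

4


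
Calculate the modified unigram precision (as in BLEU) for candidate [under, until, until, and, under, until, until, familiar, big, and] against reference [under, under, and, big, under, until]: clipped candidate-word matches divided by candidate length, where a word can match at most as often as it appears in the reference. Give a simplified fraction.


Reference word counts: {'and': 1, 'big': 1, 'under': 3, 'until': 1}
Checking each candidate word (with clipping):
  'under' -> in reference (ref count 3, used 1/3) -> match (matches: 1)
  'until' -> in reference (ref count 1, used 1/1) -> match (matches: 2)
  'until' -> ref count 1 already used up (1/1) -> clipped, no match (matches: 2)
  'and' -> in reference (ref count 1, used 1/1) -> match (matches: 3)
  'under' -> in reference (ref count 3, used 2/3) -> match (matches: 4)
  'until' -> ref count 1 already used up (1/1) -> clipped, no match (matches: 4)
  'until' -> ref count 1 already used up (1/1) -> clipped, no match (matches: 4)
  'familiar' -> not in reference -> no match (matches: 4)
  'big' -> in reference (ref count 1, used 1/1) -> match (matches: 5)
  'and' -> ref count 1 already used up (1/1) -> clipped, no match (matches: 5)
Clipped matches: 5, Candidate length: 10
Precision = 5/10 = 1/2

1/2


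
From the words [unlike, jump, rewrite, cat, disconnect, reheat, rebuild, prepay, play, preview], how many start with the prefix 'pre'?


Checking each word for prefix 'pre':
  'unlike' -> no (count: 0)
  'jump' -> no (count: 0)
  'rewrite' -> no (count: 0)
  'cat' -> no (count: 0)
  'disconnect' -> no (count: 0)
  'reheat' -> no (count: 0)
  'rebuild' -> no (count: 0)
  'prepay' -> YES, starts with 'pre' (count: 1)
  'play' -> no (count: 1)
  'preview' -> YES, starts with 'pre' (count: 2)
Total with prefix 'pre': 2

2


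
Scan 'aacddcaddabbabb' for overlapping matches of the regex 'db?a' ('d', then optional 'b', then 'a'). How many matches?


Pattern: db?a means 'd', then optional 'b', then 'a'.
Scanning 'aacddcaddabbabb' position-by-position:
  Pos 0: window 'aac' -> no
  Pos 1: window 'acd' -> no
  Pos 2: window 'cdd' -> no
  Pos 3: window 'ddc' -> no
  Pos 4: window 'dca' -> no
  Pos 5: window 'cad' -> no
  Pos 6: window 'add' -> no
  Pos 7: window 'dda' -> no
  Pos 8: window 'dab' -> MATCH
  Pos 9: window 'abb' -> no
  Pos 10: window 'bba' -> no
  Pos 11: window 'bab' -> no
  Pos 12: window 'abb' -> no
  Pos 13: window 'bb' -> no
  Pos 14: window 'b' -> no
Total matches: 1

1


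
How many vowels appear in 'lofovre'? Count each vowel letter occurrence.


Scanning each character of 'lofovre':
  Position 1: 'l' -> consonant (running count: 0)
  Position 2: 'o' -> vowel (running count: 1)
  Position 3: 'f' -> consonant (running count: 1)
  Position 4: 'o' -> vowel (running count: 2)
  Position 5: 'v' -> consonant (running count: 2)
  Position 6: 'r' -> consonant (running count: 2)
  Position 7: 'e' -> vowel (running count: 3)
Total vowels: 3

3


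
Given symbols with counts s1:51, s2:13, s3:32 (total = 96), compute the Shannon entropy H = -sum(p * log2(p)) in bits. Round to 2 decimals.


Computing entropy H = -sum(p_i * log2(p_i)):
  s1: p = 51/96 = 0.5312, -p*log2(p) = 0.4848
  s2: p = 13/96 = 0.1354, -p*log2(p) = 0.3906
  s3: p = 32/96 = 0.3333, -p*log2(p) = 0.5283
H = sum of terms = 1.4037
Rounded to 2 decimals: 1.40

1.40


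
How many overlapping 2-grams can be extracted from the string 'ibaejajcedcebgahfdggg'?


String 'ibaejajcedcebgahfdggg' has length L = 21.
Number of overlapping n-grams = L - n + 1
Substituting: 21 - 2 + 1 = 20

20


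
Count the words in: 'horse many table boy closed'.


Counting words by splitting on spaces:
  Word 1: 'horse'
  Word 2: 'many'
  Word 3: 'table'
  Word 4: 'boy'
  Word 5: 'closed'
Total words: 5

5


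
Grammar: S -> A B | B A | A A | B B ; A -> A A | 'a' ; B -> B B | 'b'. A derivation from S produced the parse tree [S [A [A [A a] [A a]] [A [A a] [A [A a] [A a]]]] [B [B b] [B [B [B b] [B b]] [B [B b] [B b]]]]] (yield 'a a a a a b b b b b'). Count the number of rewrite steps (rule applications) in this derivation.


Every bracketed nonterminal node [X ...] in the tree is produced by exactly one rule application.
Reading the tree off as a leftmost derivation:
  Step 1: S  =>  A B   (applied S -> A B)
  Step 2: A B  =>  A A B   (applied A -> A A)
  Step 3: A A B  =>  A A A B   (applied A -> A A)
  Step 4: A A A B  =>  a A A B   (applied A -> a)
  Step 5: a A A B  =>  a a A B   (applied A -> a)
  Step 6: a a A B  =>  a a A A B   (applied A -> A A)
  Step 7: a a A A B  =>  a a a A B   (applied A -> a)
  Step 8: a a a A B  =>  a a a A A B   (applied A -> A A)
  Step 9: a a a A A B  =>  a a a a A B   (applied A -> a)
  Step 10: a a a a A B  =>  a a a a a B   (applied A -> a)
  Step 11: a a a a a B  =>  a a a a a B B   (applied B -> B B)
  Step 12: a a a a a B B  =>  a a a a a b B   (applied B -> b)
  Step 13: a a a a a b B  =>  a a a a a b B B   (applied B -> B B)
  Step 14: a a a a a b B B  =>  a a a a a b B B B   (applied B -> B B)
  Step 15: a a a a a b B B B  =>  a a a a a b b B B   (applied B -> b)
  Step 16: a a a a a b b B B  =>  a a a a a b b b B   (applied B -> b)
  Step 17: a a a a a b b b B  =>  a a a a a b b b B B   (applied B -> B B)
  Step 18: a a a a a b b b B B  =>  a a a a a b b b b B   (applied B -> b)
  Step 19: a a a a a b b b b B  =>  a a a a a b b b b b   (applied B -> b)
Final yield: a a a a a b b b b b
Total rewrite steps: 19

19


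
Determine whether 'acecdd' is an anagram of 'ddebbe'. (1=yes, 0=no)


Sort characters of 'acecdd': 'accdde'
Sort characters of 'ddebbe': 'bbddee'
Sorted forms differ -> they are NOT anagrams
Result: 0

0


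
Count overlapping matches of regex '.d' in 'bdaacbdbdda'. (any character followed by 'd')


Pattern: .d means any character followed by 'd'.
Scanning 'bdaacbdbdda' position-by-position:
  Pos 0: window 'bd' -> MATCH
  Pos 1: window 'da' -> no
  Pos 2: window 'aa' -> no
  Pos 3: window 'ac' -> no
  Pos 4: window 'cb' -> no
  Pos 5: window 'bd' -> MATCH
  Pos 6: window 'db' -> no
  Pos 7: window 'bd' -> MATCH
  Pos 8: window 'dd' -> MATCH
  Pos 9: window 'da' -> no
  Pos 10: window 'a' -> no
Total matches: 4

4


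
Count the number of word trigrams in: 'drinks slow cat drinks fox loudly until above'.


Word trigrams from [8] words:
  Trigram 1: (drinks slow cat)
  Trigram 2: (slow cat drinks)
  Trigram 3: (cat drinks fox)
  Trigram 4: (drinks fox loudly)
  Trigram 5: (fox loudly until)
  Trigram 6: (loudly until above)
Total word trigrams: 8 - 2 = 6

6


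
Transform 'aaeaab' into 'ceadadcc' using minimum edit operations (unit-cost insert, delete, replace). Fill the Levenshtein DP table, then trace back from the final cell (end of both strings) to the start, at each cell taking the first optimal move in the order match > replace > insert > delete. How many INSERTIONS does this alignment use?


Edit distance = 6. Backtracking from cell (6, 8) with preference match > replace > insert > delete,
then listing the resulting alignment 'aaeaab' -> 'ceadadcc' left to right:
  Step 1: insert 'c' [insertion #1]
  Step 2: replace a->e
  Step 3: keep 'a'
  Step 4: replace e->d
  Step 5: keep 'a'
  Step 6: insert 'd' [insertion #2]
  Step 7: replace a->c
  Step 8: replace b->c
Total insertions: 2

2


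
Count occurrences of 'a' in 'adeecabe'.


Scanning 'adeecabe' for 'a':
  Position 0: 'a' -> MATCH (count: 1)
  Position 5: 'a' -> MATCH (count: 2)
Total occurrences of 'a': 2

2


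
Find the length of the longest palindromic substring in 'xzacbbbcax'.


Scanning 'xzacbbbcax' for palindromic substrings.
Substring at positions 2-8: 'acbbbca'.
Check: reverse('acbbbca') = 'acbbbca' -> palindrome confirmed.
Neighbouring characters ('z' / 'x') break symmetry, so it cannot extend further.
No longer palindromic substring exists; longest length = 7

7


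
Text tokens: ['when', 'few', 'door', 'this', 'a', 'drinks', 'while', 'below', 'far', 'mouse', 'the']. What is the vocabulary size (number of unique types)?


Listing all tokens and tracking unique types:
  Token 1: 'when' -> NEW (unique so far: 1)
  Token 2: 'few' -> NEW (unique so far: 2)
  Token 3: 'door' -> NEW (unique so far: 3)
  Token 4: 'this' -> NEW (unique so far: 4)
  Token 5: 'a' -> NEW (unique so far: 5)
  Token 6: 'drinks' -> NEW (unique so far: 6)
  Token 7: 'while' -> NEW (unique so far: 7)
  Token 8: 'below' -> NEW (unique so far: 8)
  Token 9: 'far' -> NEW (unique so far: 9)
  Token 10: 'mouse' -> NEW (unique so far: 10)
  Token 11: 'the' -> NEW (unique so far: 11)
Unique types: ('a', 'below', 'door', 'drinks', 'far', 'few', 'mouse', 'the', 'this', 'when', 'while')
Vocabulary size: 11

11


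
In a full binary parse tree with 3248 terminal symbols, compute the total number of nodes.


Leaf nodes (terminals): 3248
Internal nodes = n - 1 = 3248 - 1 = 3247
Total = leaves + internal = 3248 + 3247 = 6495

6495


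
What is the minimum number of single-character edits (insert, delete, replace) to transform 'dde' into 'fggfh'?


Building DP table for s1='dde' (len 3) and s2='fggfh' (len 5):
       f  g  g  f  h
    0  1  2  3  4  5
  d 1  1  2  3  4  5
  d 2  2  2  3  4  5
  e 3  3  3  3  4  5
Edit distance = dp[3][5] = 5

5


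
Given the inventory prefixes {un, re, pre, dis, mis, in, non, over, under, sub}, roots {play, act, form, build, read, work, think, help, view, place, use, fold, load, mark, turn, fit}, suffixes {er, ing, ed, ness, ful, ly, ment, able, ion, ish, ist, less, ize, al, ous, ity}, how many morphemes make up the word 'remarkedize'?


Segmenting 'remarkedize' against the inventory:
  're' -> prefix (morpheme 1)
  'mark' -> root (morpheme 2)
  'ed' -> suffix (morpheme 3)
  'ize' -> suffix (morpheme 4)
Total morphemes: 4

4


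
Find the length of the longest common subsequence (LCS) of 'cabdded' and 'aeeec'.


DP table for LCS of 'cabdded' and 'aeeec':
       a  e  e  e  c
    0  0  0  0  0  0
  c 0  0  0  0  0  1
  a 0  1  1  1  1  1
  b 0  1  1  1  1  1
  d 0  1  1  1  1  1
  d 0  1  1  1  1  1
  e 0  1  2  2  2  2
  d 0  1  2  2  2  2
LCS: 'ae'
LCS length = 2

2


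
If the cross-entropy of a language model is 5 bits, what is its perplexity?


Perplexity formula: PP = 2^H
H = 5
PP = 2^5
Steps: 2^1 = 2, 2^2 = 4, 2^3 = 8, 2^4 = 16, 2^5 = 32
PP = 32

32


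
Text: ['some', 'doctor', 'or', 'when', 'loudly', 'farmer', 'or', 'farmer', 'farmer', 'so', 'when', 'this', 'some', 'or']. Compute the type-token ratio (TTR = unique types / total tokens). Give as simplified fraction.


Tokens: 14
Unique types: ('doctor', 'farmer', 'loudly', 'or', 'so', 'some', 'this', 'when') = 8
TTR = 8/14
Simplify: divide both by 2 -> 4/7
TTR = 4/7

4/7


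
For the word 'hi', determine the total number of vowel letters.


Scanning each character of 'hi':
  Position 1: 'h' -> consonant (running count: 0)
  Position 2: 'i' -> vowel (running count: 1)
Total vowels: 1

1


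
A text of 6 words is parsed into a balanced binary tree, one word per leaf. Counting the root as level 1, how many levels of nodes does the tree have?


In a balanced binary tree with n leaves the deepest leaf is ceil(log2(n)) edges below the root,
so counting node levels inclusive of root and leaves gives ceil(log2(n)) + 1 levels.
log2(6) = 2.5850
ceil(2.5850) = 3
levels = 3 + 1 = 4

4
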